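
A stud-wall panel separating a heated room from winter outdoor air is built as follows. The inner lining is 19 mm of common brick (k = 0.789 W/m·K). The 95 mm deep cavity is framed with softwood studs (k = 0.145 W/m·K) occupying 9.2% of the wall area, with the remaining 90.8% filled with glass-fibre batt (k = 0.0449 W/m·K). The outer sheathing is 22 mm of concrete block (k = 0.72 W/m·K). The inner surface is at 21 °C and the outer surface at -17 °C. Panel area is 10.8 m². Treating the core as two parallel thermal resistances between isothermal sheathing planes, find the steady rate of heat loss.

Sheathing layers in series; stud and cavity paths in parallel between them.
R_inner = 0.019/(0.789×10.8) = 0.00223 K/W
R_stud  = 0.095/(0.145×0.092×10.8) = 0.6594 K/W
R_cav   = 0.095/(0.0449×0.908×10.8) = 0.2158 K/W
1/R_core = 1/R_stud + 1/R_cav → R_core = 0.1626 K/W
R_outer = 0.022/(0.72×10.8) = 0.002829 K/W
R_total = 0.1676 K/W
Q = ΔT/R_total = 38/0.1676

Q ≈ 227 W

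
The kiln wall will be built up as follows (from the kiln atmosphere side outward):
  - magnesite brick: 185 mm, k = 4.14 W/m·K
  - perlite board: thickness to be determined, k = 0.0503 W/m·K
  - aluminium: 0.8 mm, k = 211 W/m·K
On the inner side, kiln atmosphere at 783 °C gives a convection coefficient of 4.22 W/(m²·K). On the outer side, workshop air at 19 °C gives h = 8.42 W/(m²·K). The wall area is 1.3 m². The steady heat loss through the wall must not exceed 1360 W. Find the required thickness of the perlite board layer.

L ≈ 16.6 mm

Treating each layer as a thermal resistance in series:
R_inner film = 1/(h_i·A) = 1/(4.22×1.3) = 0.1823 K/W
R_magnesite brick = L/(kA) = 0.185/(4.14×1.3) = 0.03437 K/W
R_aluminium = L/(kA) = 0.0008/(211×1.3) = 2.917×10^-6 K/W
R_outer film = 1/(h_o·A) = 1/(8.42×1.3) = 0.09136 K/W
Sum of the known resistances R_other = 0.308 K/W
Required total resistance R_tot = ΔT/Q_allow = 764/1360 = 0.5618 K/W
R_perlite board = R_tot − R_other = 0.2537 K/W
L = R·k·A = 0.2537×0.0503×1.3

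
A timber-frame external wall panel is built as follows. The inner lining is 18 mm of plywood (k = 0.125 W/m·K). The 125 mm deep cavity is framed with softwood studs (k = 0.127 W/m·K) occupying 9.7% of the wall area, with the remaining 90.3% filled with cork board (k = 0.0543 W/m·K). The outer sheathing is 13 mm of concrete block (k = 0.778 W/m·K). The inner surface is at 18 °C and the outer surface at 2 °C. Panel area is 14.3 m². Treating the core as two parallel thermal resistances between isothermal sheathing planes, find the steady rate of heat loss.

Sheathing layers in series; stud and cavity paths in parallel between them.
R_inner = 0.018/(0.125×14.3) = 0.01007 K/W
R_stud  = 0.125/(0.127×0.097×14.3) = 0.7096 K/W
R_cav   = 0.125/(0.0543×0.903×14.3) = 0.1783 K/W
1/R_core = 1/R_stud + 1/R_cav → R_core = 0.1425 K/W
R_outer = 0.013/(0.778×14.3) = 0.001168 K/W
R_total = 0.1537 K/W
Q = ΔT/R_total = 16/0.1537

Q ≈ 104 W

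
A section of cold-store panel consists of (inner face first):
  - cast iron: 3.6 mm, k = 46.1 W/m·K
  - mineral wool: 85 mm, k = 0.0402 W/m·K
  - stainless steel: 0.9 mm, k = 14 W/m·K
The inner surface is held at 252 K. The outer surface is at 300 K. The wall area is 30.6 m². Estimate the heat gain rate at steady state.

Treating each layer as a thermal resistance in series:
R_cast iron = L/(kA) = 0.0036/(46.1×30.6) = 2.552×10^-6 K/W
R_mineral wool = L/(kA) = 0.085/(0.0402×30.6) = 0.0691 K/W
R_stainless steel = L/(kA) = 0.0009/(14×30.6) = 2.101×10^-6 K/W
R_total = 0.0691 K/W
Q = ΔT / R_total = 48 / 0.0691

Q ≈ 695 W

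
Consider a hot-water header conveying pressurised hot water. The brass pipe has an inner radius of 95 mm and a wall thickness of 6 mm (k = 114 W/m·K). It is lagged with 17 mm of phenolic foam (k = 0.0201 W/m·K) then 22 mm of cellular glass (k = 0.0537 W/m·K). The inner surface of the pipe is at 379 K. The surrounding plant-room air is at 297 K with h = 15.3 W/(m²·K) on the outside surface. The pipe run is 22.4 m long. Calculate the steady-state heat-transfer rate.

Cylindrical conduction, so R = ln(r₂/r₁)/(2πkL) per layer, in series:
R_brass pipe wall = ln(101/95)/(2π×114×22.4) = 3.817×10^-6 K/W
R_phenolic foam = ln(118/101)/(2π×0.0201×22.4) = 0.05499 K/W
R_cellular glass = ln(140/118)/(2π×0.0537×22.4) = 0.02262 K/W
R_outer film = 1/(h_o·2πr_oL) = 1/(15.3×2π×0.14×22.4) = 0.003317 K/W
R_total = 0.08093 K/W
Q = ΔT/R_total = 82/0.08093

Q ≈ 1010 W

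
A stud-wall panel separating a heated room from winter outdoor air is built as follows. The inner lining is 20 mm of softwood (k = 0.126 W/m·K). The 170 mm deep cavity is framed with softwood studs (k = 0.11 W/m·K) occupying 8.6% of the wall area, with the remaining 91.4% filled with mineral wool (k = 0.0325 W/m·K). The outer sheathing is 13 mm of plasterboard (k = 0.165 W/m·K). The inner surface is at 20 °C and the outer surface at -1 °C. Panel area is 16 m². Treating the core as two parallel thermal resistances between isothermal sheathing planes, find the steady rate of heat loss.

Q ≈ 73.4 W

Sheathing layers in series; stud and cavity paths in parallel between them.
R_inner = 0.02/(0.126×16) = 0.009921 K/W
R_stud  = 0.17/(0.11×0.086×16) = 1.123 K/W
R_cav   = 0.17/(0.0325×0.914×16) = 0.3577 K/W
1/R_core = 1/R_stud + 1/R_cav → R_core = 0.2713 K/W
R_outer = 0.013/(0.165×16) = 0.004924 K/W
R_total = 0.2861 K/W
Q = ΔT/R_total = 21/0.2861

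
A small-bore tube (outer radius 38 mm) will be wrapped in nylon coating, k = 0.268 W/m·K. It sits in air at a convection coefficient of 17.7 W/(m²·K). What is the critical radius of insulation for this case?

r_cr ≈ 15.1 mm

For a cylinder r_cr = k/h = 0.268/17.7
r_cr = 15.1 mm; since the bare radius (38 mm) is above r_cr, any added insulation will reduce heat loss.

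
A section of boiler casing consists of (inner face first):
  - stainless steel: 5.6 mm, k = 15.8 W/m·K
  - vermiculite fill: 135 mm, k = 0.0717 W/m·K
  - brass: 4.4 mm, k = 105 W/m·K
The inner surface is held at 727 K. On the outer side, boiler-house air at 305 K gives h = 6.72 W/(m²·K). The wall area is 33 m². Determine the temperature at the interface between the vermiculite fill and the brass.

Model the wall as resistances in series:
R_stainless steel = L/(kA) = 0.0056/(15.8×33) = 1.074×10^-5 K/W
R_vermiculite fill = L/(kA) = 0.135/(0.0717×33) = 0.05706 K/W
R_brass = L/(kA) = 0.0044/(105×33) = 1.27×10^-6 K/W
R_outer film = 1/(h_o·A) = 1/(6.72×33) = 0.004509 K/W
R_total = 0.06158 K/W;  Q = ΔT/R_total = 422/0.06158 = 6853 W
T_interface = T_inner − Q·ΣR(inner→interface) = 727 − 6850×0.05707

T ≈ 336 K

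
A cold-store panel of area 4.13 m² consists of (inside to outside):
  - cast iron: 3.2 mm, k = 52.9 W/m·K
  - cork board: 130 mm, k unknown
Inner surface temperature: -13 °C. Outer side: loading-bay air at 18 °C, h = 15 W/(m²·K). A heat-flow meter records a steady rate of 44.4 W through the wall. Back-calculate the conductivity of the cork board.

Using the resistance-network approach (series):
R_cast iron = L/(kA) = 0.0032/(52.9×4.13) = 1.465×10^-5 K/W
R_outer film = 1/(h_o·A) = 1/(15×4.13) = 0.01614 K/W
Sum of known resistances R_other = 0.01616 K/W
Total R = ΔT/Q = 31/44.4 = 0.6982 K/W
R_cork board = R_total − R_other = 0.682 K/W
k = L/(R·A) = 0.13/(0.682×4.13)

k ≈ 0.0462 W/(m·K)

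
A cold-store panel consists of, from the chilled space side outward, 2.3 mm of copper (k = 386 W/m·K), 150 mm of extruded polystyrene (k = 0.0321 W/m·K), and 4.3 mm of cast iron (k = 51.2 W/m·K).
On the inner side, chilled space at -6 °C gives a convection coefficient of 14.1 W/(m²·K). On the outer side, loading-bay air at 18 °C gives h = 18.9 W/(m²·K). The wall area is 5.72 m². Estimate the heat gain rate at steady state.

Q ≈ 28.6 W

Thermal resistances in series:
R_inner film = 1/(h_i·A) = 1/(14.1×5.72) = 0.0124 K/W
R_copper = L/(kA) = 0.0023/(386×5.72) = 1.042×10^-6 K/W
R_extruded polystyrene = L/(kA) = 0.15/(0.0321×5.72) = 0.8169 K/W
R_cast iron = L/(kA) = 0.0043/(51.2×5.72) = 1.468×10^-5 K/W
R_outer film = 1/(h_o·A) = 1/(18.9×5.72) = 0.00925 K/W
R_total = 0.8386 K/W
Q = ΔT / R_total = 24 / 0.8386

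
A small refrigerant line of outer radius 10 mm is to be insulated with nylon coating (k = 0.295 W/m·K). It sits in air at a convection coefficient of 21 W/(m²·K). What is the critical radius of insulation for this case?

r_cr ≈ 14 mm

For a cylinder r_cr = k/h = 0.295/21
r_cr = 14 mm; since the bare radius (10 mm) is below r_cr, adding a thin layer of insulation will *increase* heat loss.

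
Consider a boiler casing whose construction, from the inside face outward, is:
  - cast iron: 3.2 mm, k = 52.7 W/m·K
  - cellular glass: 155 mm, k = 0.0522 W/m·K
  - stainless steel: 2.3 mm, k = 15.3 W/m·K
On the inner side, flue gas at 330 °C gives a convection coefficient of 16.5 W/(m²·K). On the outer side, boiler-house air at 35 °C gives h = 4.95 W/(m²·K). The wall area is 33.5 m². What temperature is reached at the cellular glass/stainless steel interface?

Using the resistance-network approach (series):
R_inner film = 1/(h_i·A) = 1/(16.5×33.5) = 0.001809 K/W
R_cast iron = L/(kA) = 0.0032/(52.7×33.5) = 1.813×10^-6 K/W
R_cellular glass = L/(kA) = 0.155/(0.0522×33.5) = 0.08864 K/W
R_stainless steel = L/(kA) = 0.0023/(15.3×33.5) = 4.487×10^-6 K/W
R_outer film = 1/(h_o·A) = 1/(4.95×33.5) = 0.00603 K/W
R_total = 0.09648 K/W;  Q = ΔT/R_total = 295/0.09648 = 3058 W
T_interface = T_inner − Q·ΣR(inner→interface) = 330 − 3060×0.09045

T ≈ 53.5 °C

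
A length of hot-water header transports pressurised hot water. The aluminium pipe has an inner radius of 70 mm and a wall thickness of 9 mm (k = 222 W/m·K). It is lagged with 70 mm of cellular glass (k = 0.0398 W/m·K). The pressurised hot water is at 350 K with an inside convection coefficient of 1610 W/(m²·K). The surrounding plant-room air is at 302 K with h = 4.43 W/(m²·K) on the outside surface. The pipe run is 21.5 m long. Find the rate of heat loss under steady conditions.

Per-layer cylindrical resistances, series-summed:
R_inner film = 1/(h_i·2πr₁L) = 1/(1610×2π×0.07×21.5) = 6.568×10^-5 K/W
R_aluminium pipe wall = ln(79/70)/(2π×222×21.5) = 4.033×10^-6 K/W
R_cellular glass = ln(149/79)/(2π×0.0398×21.5) = 0.118 K/W
R_outer film = 1/(h_o·2πr_oL) = 1/(4.43×2π×0.149×21.5) = 0.01121 K/W
R_total = 0.1293 K/W
Q = ΔT/R_total = 48/0.1293

Q ≈ 371 W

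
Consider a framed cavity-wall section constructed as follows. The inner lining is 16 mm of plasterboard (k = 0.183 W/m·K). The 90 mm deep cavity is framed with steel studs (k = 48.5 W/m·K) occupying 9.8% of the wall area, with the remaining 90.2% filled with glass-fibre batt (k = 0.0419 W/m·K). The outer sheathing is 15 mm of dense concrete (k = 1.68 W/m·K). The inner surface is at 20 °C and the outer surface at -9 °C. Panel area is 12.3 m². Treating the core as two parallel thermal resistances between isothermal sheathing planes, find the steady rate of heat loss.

Q ≈ 3100 W

Sheathing layers in series; stud and cavity paths in parallel between them.
R_inner = 0.016/(0.183×12.3) = 0.007108 K/W
R_stud  = 0.09/(48.5×0.098×12.3) = 0.001539 K/W
R_cav   = 0.09/(0.0419×0.902×12.3) = 0.1936 K/W
1/R_core = 1/R_stud + 1/R_cav → R_core = 0.001527 K/W
R_outer = 0.015/(1.68×12.3) = 7.259×10^-4 K/W
R_total = 0.009361 K/W
Q = ΔT/R_total = 29/0.009361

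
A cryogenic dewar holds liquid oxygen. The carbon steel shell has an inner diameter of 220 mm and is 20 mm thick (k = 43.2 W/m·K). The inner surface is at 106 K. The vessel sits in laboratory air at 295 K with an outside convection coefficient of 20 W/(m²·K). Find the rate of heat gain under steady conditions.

Q ≈ 794 W

For a spherical shell R = (1/r₁ − 1/r₂)/(4πk); film R = 1/(h·4πr²). In series:
R_carbon steel shell = (1/0.11 − 1/0.13)/(4π×43.2) = 0.002576 K/W
R_outer film = 1/(h·4πr_o²) = 1/(20×4π×0.13²) = 0.2354 K/W
R_total = 0.238 K/W
Q = ΔT/R_total = 189/0.238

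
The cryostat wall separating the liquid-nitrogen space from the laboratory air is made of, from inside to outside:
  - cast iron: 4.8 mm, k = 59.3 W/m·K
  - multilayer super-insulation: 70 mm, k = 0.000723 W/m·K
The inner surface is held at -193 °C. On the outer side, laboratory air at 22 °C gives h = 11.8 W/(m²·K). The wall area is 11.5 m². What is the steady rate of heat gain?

Q ≈ 25.5 W

Model the wall as resistances in series:
R_cast iron = L/(kA) = 0.0048/(59.3×11.5) = 7.039×10^-6 K/W
R_multilayer super-insulation = L/(kA) = 0.07/(0.000723×11.5) = 8.419 K/W
R_outer film = 1/(h_o·A) = 1/(11.8×11.5) = 0.007369 K/W
R_total = 8.426 K/W
Q = ΔT / R_total = 215 / 8.426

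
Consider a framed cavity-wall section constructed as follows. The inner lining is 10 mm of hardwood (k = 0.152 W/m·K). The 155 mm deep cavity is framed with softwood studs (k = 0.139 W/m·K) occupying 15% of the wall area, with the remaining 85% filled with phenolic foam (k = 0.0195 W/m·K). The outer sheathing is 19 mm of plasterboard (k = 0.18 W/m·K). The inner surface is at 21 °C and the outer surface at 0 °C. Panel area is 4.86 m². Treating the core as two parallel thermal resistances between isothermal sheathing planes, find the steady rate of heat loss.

Sheathing layers in series; stud and cavity paths in parallel between them.
R_inner = 0.01/(0.152×4.86) = 0.01354 K/W
R_stud  = 0.155/(0.139×0.15×4.86) = 1.53 K/W
R_cav   = 0.155/(0.0195×0.85×4.86) = 1.924 K/W
1/R_core = 1/R_stud + 1/R_cav → R_core = 0.8522 K/W
R_outer = 0.019/(0.18×4.86) = 0.02172 K/W
R_total = 0.8874 K/W
Q = ΔT/R_total = 21/0.8874

Q ≈ 23.7 W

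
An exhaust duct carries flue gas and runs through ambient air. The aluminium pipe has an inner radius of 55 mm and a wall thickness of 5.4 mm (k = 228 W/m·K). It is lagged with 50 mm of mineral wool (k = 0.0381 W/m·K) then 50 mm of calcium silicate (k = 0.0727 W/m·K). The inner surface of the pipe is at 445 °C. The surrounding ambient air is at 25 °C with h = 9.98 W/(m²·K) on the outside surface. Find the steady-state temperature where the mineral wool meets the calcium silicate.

T ≈ 137 °C

Cylindrical conduction, so R = ln(r₂/r₁)/(2πkL) per layer, in series:
R_aluminium pipe wall = ln(60.4/55)/(2π×228×1) = 6.538×10^-5 K/W
R_mineral wool = ln(110.4/60.4)/(2π×0.0381×1) = 2.519 K/W
R_calcium silicate = ln(160.4/110.4)/(2π×0.0727×1) = 0.8178 K/W
R_outer film = 1/(h_o·2πr_oL) = 1/(9.98×2π×0.1604×1) = 0.09942 K/W
R_total = 3.437 K/W
Q = ΔT/R_total = 420/3.437
Q = 122 W/m
T_interface = T_inner − Q·ΣR(inner→interface) = 445 − 122×2.519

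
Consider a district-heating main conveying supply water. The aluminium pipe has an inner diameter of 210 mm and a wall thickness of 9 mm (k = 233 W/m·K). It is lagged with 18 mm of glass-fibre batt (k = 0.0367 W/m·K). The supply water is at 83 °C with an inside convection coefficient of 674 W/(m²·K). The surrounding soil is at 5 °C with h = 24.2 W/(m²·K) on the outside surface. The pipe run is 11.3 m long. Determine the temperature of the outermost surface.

Treating each annulus and film as a series resistance:
R_inner film = 1/(h_i·2πr₁L) = 1/(674×2π×0.105×11.3) = 1.99×10^-4 K/W
R_aluminium pipe wall = ln(114/105)/(2π×233×11.3) = 4.971×10^-6 K/W
R_glass-fibre batt = ln(132/114)/(2π×0.0367×11.3) = 0.05626 K/W
R_outer film = 1/(h_o·2πr_oL) = 1/(24.2×2π×0.132×11.3) = 0.004409 K/W
R_total = 0.06088 K/W
Q = ΔT/R_total = 78/0.06088
Q = 1280 W
T_interface = T_inner − Q·ΣR(inner→interface) = 83 − 1280×0.05647

T ≈ 10.6 °C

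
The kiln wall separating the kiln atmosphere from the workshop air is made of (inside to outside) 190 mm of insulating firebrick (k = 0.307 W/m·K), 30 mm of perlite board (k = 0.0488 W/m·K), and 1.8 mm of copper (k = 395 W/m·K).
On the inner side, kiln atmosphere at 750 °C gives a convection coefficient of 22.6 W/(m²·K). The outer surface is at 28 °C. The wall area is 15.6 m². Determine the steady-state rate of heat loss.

Q ≈ 8810 W

Model the wall as resistances in series:
R_inner film = 1/(h_i·A) = 1/(22.6×15.6) = 0.002836 K/W
R_insulating firebrick = L/(kA) = 0.19/(0.307×15.6) = 0.03967 K/W
R_perlite board = L/(kA) = 0.03/(0.0488×15.6) = 0.03941 K/W
R_copper = L/(kA) = 0.0018/(395×15.6) = 2.921×10^-7 K/W
R_total = 0.08192 K/W
Q = ΔT / R_total = 722 / 0.08192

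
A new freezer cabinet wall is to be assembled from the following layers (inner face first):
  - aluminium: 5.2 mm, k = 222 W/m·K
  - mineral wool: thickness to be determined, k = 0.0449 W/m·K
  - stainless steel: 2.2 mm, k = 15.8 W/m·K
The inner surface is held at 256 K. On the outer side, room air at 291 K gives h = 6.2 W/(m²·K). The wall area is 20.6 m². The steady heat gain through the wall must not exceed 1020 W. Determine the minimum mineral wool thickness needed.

Series thermal resistances:
R_aluminium = L/(kA) = 0.0052/(222×20.6) = 1.137×10^-6 K/W
R_stainless steel = L/(kA) = 0.0022/(15.8×20.6) = 6.759×10^-6 K/W
R_outer film = 1/(h_o·A) = 1/(6.2×20.6) = 0.00783 K/W
Sum of the known resistances R_other = 0.007838 K/W
Required total resistance R_tot = ΔT/Q_allow = 35/1020 = 0.03431 K/W
R_mineral wool = R_tot − R_other = 0.02648 K/W
L = R·k·A = 0.02648×0.0449×20.6

L ≈ 24.5 mm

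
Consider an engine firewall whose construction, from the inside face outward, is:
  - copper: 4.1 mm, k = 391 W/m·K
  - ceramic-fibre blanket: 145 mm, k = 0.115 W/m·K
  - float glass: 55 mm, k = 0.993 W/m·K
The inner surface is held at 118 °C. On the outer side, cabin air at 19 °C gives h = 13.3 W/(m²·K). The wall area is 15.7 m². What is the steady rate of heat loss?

Q ≈ 1120 W

Thermal resistances in series:
R_copper = L/(kA) = 0.0041/(391×15.7) = 6.679×10^-7 K/W
R_ceramic-fibre blanket = L/(kA) = 0.145/(0.115×15.7) = 0.08031 K/W
R_float glass = L/(kA) = 0.055/(0.993×15.7) = 0.003528 K/W
R_outer film = 1/(h_o·A) = 1/(13.3×15.7) = 0.004789 K/W
R_total = 0.08863 K/W
Q = ΔT / R_total = 99 / 0.08863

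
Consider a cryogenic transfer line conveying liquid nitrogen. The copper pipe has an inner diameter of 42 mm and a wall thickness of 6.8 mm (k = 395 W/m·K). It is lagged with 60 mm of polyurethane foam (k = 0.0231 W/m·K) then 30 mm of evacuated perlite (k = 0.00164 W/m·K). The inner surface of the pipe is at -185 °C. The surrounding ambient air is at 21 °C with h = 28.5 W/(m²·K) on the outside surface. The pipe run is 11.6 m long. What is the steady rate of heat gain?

Q ≈ 65.5 W

Radial resistances (cylindrical: R_cond = ln(r_o/r_i)/(2πkL), R_conv = 1/(h·2πrL)):
R_copper pipe wall = ln(27.8/21)/(2π×395×11.6) = 9.744×10^-6 K/W
R_polyurethane foam = ln(87.8/27.8)/(2π×0.0231×11.6) = 0.6831 K/W
R_evacuated perlite = ln(117.8/87.8)/(2π×0.00164×11.6) = 2.459 K/W
R_outer film = 1/(h_o·2πr_oL) = 1/(28.5×2π×0.1178×11.6) = 0.004087 K/W
R_total = 3.146 K/W
Q = ΔT/R_total = 206/3.146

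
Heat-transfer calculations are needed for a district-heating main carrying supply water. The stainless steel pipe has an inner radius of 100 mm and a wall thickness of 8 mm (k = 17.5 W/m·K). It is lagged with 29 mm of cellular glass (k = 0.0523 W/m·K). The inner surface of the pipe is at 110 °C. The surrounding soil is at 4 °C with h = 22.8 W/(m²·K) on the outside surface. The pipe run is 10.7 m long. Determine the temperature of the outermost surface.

T ≈ 11 °C

For a radial system each layer contributes R = ln(r_out/r_in)/(2πkL); films add R = 1/(hA).
R_stainless steel pipe wall = ln(108/100)/(2π×17.5×10.7) = 6.541×10^-5 K/W
R_cellular glass = ln(137/108)/(2π×0.0523×10.7) = 0.06765 K/W
R_outer film = 1/(h_o·2πr_oL) = 1/(22.8×2π×0.137×10.7) = 0.004762 K/W
R_total = 0.07247 K/W
Q = ΔT/R_total = 106/0.07247
Q = 1460 W
T_interface = T_inner − Q·ΣR(inner→interface) = 110 − 1460×0.06771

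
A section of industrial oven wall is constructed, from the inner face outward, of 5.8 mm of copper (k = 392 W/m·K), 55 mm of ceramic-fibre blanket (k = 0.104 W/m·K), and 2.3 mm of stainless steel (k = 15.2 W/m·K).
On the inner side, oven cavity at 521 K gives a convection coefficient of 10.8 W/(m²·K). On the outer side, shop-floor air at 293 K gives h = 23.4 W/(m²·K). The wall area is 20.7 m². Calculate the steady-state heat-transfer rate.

Q ≈ 7100 W

Thermal resistances in series:
R_inner film = 1/(h_i·A) = 1/(10.8×20.7) = 0.004473 K/W
R_copper = L/(kA) = 0.0058/(392×20.7) = 7.148×10^-7 K/W
R_ceramic-fibre blanket = L/(kA) = 0.055/(0.104×20.7) = 0.02555 K/W
R_stainless steel = L/(kA) = 0.0023/(15.2×20.7) = 7.31×10^-6 K/W
R_outer film = 1/(h_o·A) = 1/(23.4×20.7) = 0.002064 K/W
R_total = 0.03209 K/W
Q = ΔT / R_total = 228 / 0.03209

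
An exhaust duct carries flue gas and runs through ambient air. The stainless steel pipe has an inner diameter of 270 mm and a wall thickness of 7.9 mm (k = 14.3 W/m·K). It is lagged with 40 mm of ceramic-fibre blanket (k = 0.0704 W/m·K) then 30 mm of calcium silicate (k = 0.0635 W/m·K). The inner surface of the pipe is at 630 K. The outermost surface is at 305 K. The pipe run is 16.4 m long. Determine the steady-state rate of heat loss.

Q ≈ 5670 W

Treating each annulus and film as a series resistance:
R_stainless steel pipe wall = ln(142.9/135)/(2π×14.3×16.4) = 3.859×10^-5 K/W
R_ceramic-fibre blanket = ln(182.9/142.9)/(2π×0.0704×16.4) = 0.03402 K/W
R_calcium silicate = ln(212.9/182.9)/(2π×0.0635×16.4) = 0.02321 K/W
R_total = 0.05727 K/W
Q = ΔT/R_total = 325/0.05727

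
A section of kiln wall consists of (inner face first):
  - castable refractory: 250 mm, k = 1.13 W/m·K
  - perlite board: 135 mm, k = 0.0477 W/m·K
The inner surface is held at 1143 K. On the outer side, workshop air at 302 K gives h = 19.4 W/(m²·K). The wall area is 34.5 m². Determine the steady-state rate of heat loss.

Series thermal resistances:
R_castable refractory = L/(kA) = 0.25/(1.13×34.5) = 0.006413 K/W
R_perlite board = L/(kA) = 0.135/(0.0477×34.5) = 0.08203 K/W
R_outer film = 1/(h_o·A) = 1/(19.4×34.5) = 0.001494 K/W
R_total = 0.08994 K/W
Q = ΔT / R_total = 841 / 0.08994

Q ≈ 9350 W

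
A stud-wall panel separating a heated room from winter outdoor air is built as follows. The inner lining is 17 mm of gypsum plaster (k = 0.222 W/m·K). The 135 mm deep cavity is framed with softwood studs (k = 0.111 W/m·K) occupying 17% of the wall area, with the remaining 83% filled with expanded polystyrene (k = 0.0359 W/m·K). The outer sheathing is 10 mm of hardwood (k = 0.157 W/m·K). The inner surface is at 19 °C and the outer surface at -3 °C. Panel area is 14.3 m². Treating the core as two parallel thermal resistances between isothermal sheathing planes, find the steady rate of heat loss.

Q ≈ 108 W

Sheathing layers in series; stud and cavity paths in parallel between them.
R_inner = 0.017/(0.222×14.3) = 0.005355 K/W
R_stud  = 0.135/(0.111×0.17×14.3) = 0.5003 K/W
R_cav   = 0.135/(0.0359×0.83×14.3) = 0.3168 K/W
1/R_core = 1/R_stud + 1/R_cav → R_core = 0.194 K/W
R_outer = 0.01/(0.157×14.3) = 0.004454 K/W
R_total = 0.2038 K/W
Q = ΔT/R_total = 22/0.2038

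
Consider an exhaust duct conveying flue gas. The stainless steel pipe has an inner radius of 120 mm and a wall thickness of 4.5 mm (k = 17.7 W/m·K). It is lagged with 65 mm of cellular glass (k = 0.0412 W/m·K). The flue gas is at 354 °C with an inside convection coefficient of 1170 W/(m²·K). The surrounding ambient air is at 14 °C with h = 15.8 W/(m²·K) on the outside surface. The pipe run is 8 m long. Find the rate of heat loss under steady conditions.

Q ≈ 1620 W

Treating each annulus and film as a series resistance:
R_inner film = 1/(h_i·2πr₁L) = 1/(1170×2π×0.12×8) = 1.417×10^-4 K/W
R_stainless steel pipe wall = ln(124.5/120)/(2π×17.7×8) = 4.138×10^-5 K/W
R_cellular glass = ln(189.5/124.5)/(2π×0.0412×8) = 0.2028 K/W
R_outer film = 1/(h_o·2πr_oL) = 1/(15.8×2π×0.1895×8) = 0.006645 K/W
R_total = 0.2097 K/W
Q = ΔT/R_total = 340/0.2097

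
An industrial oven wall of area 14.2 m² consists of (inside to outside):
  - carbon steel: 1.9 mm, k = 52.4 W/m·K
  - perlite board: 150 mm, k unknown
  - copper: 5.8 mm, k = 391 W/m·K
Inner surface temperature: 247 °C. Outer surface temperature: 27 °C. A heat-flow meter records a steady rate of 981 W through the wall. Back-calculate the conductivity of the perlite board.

Using the resistance-network approach (series):
R_carbon steel = L/(kA) = 0.0019/(52.4×14.2) = 2.553×10^-6 K/W
R_copper = L/(kA) = 0.0058/(391×14.2) = 1.045×10^-6 K/W
Sum of known resistances R_other = 3.598×10^-6 K/W
Total R = ΔT/Q = 220/981 = 0.2243 K/W
R_perlite board = R_total − R_other = 0.2243 K/W
k = L/(R·A) = 0.15/(0.2243×14.2)

k ≈ 0.0471 W/(m·K)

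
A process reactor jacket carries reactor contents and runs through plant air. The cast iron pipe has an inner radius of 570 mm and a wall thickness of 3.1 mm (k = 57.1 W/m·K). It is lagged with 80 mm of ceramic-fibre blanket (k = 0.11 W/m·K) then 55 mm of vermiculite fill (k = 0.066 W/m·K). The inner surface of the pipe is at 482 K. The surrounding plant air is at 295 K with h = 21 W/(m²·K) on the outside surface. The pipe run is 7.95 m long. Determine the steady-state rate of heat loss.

Radial resistances (cylindrical: R_cond = ln(r_o/r_i)/(2πkL), R_conv = 1/(h·2πrL)):
R_cast iron pipe wall = ln(573.1/570)/(2π×57.1×7.95) = 1.902×10^-6 K/W
R_ceramic-fibre blanket = ln(653.1/573.1)/(2π×0.11×7.95) = 0.02378 K/W
R_vermiculite fill = ln(708.1/653.1)/(2π×0.066×7.95) = 0.02453 K/W
R_outer film = 1/(h_o·2πr_oL) = 1/(21×2π×0.7081×7.95) = 0.001346 K/W
R_total = 0.04965 K/W
Q = ΔT/R_total = 187/0.04965

Q ≈ 3770 W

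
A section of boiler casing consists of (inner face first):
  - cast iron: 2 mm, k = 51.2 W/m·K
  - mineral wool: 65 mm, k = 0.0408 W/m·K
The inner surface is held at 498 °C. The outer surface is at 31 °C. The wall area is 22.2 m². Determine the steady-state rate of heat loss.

Q ≈ 6510 W

Thermal resistances in series:
R_cast iron = L/(kA) = 0.002/(51.2×22.2) = 1.76×10^-6 K/W
R_mineral wool = L/(kA) = 0.065/(0.0408×22.2) = 0.07176 K/W
R_total = 0.07176 K/W
Q = ΔT / R_total = 467 / 0.07176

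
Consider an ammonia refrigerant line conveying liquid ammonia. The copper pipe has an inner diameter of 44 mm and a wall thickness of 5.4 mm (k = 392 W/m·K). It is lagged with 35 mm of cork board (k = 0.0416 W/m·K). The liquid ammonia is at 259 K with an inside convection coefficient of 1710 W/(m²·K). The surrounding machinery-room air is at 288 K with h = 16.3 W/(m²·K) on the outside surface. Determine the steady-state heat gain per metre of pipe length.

q′ ≈ 8.76 W/m

For a radial system each layer contributes R = ln(r_out/r_in)/(2πkL); films add R = 1/(hA).
R_inner film = 1/(h_i·2πr₁L) = 1/(1710×2π×0.022×1) = 0.004231 K/W
R_copper pipe wall = ln(27.4/22)/(2π×392×1) = 8.912×10^-5 K/W
R_cork board = ln(62.4/27.4)/(2π×0.0416×1) = 3.149 K/W
R_outer film = 1/(h_o·2πr_oL) = 1/(16.3×2π×0.0624×1) = 0.1565 K/W
R_total = 3.31 K/W
Q = ΔT/R_total = 29/3.31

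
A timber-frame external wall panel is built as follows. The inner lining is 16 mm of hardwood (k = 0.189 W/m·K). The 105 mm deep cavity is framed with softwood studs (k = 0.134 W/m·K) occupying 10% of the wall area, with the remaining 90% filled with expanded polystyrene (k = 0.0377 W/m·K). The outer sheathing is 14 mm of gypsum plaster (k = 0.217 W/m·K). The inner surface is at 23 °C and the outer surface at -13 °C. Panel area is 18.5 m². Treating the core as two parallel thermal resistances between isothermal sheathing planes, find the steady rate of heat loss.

Sheathing layers in series; stud and cavity paths in parallel between them.
R_inner = 0.016/(0.189×18.5) = 0.004576 K/W
R_stud  = 0.105/(0.134×0.1×18.5) = 0.4236 K/W
R_cav   = 0.105/(0.0377×0.9×18.5) = 0.1673 K/W
1/R_core = 1/R_stud + 1/R_cav → R_core = 0.1199 K/W
R_outer = 0.014/(0.217×18.5) = 0.003487 K/W
R_total = 0.128 K/W
Q = ΔT/R_total = 36/0.128

Q ≈ 281 W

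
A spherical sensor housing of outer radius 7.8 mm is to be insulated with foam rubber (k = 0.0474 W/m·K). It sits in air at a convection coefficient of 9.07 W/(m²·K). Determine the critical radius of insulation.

r_cr ≈ 10.5 mm

For a sphere r_cr = 2k/h = 2×0.0474/9.07
r_cr = 10.5 mm; since the bare radius (7.8 mm) is below r_cr, adding a thin layer of insulation will *increase* heat loss.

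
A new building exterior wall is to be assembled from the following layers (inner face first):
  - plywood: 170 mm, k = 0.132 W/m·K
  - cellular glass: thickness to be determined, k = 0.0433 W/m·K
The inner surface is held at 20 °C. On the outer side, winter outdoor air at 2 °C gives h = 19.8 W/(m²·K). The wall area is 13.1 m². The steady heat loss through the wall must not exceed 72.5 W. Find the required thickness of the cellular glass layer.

Using the resistance-network approach (series):
R_plywood = L/(kA) = 0.17/(0.132×13.1) = 0.09831 K/W
R_outer film = 1/(h_o·A) = 1/(19.8×13.1) = 0.003855 K/W
Sum of the known resistances R_other = 0.1022 K/W
Required total resistance R_tot = ΔT/Q_allow = 18/72.5 = 0.2483 K/W
R_cellular glass = R_tot − R_other = 0.1461 K/W
L = R·k·A = 0.1461×0.0433×13.1

L ≈ 82.9 mm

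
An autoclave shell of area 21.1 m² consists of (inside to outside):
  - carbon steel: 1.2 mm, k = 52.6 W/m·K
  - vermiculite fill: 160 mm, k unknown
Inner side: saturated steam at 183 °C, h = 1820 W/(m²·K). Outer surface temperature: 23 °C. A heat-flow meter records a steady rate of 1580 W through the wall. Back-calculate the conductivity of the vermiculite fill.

Thermal resistances in series:
R_inner film = 1/(h_i·A) = 1/(1820×21.1) = 2.604×10^-5 K/W
R_carbon steel = L/(kA) = 0.0012/(52.6×21.1) = 1.081×10^-6 K/W
Sum of known resistances R_other = 2.712×10^-5 K/W
Total R = ΔT/Q = 160/1580 = 0.1013 K/W
R_vermiculite fill = R_total − R_other = 0.1012 K/W
k = L/(R·A) = 0.16/(0.1012×21.1)

k ≈ 0.0749 W/(m·K)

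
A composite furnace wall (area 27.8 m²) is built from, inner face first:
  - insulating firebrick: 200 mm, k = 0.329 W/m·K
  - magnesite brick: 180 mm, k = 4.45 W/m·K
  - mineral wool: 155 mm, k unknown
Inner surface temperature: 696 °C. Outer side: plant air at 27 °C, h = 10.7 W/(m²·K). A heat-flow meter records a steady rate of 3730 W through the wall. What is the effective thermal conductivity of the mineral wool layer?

Treating each layer as a thermal resistance in series:
R_insulating firebrick = L/(kA) = 0.2/(0.329×27.8) = 0.02187 K/W
R_magnesite brick = L/(kA) = 0.18/(4.45×27.8) = 0.001455 K/W
R_outer film = 1/(h_o·A) = 1/(10.7×27.8) = 0.003362 K/W
Sum of known resistances R_other = 0.02668 K/W
Total R = ΔT/Q = 669/3730 = 0.1794 K/W
R_mineral wool = R_total − R_other = 0.1527 K/W
k = L/(R·A) = 0.155/(0.1527×27.8)

k ≈ 0.0365 W/(m·K)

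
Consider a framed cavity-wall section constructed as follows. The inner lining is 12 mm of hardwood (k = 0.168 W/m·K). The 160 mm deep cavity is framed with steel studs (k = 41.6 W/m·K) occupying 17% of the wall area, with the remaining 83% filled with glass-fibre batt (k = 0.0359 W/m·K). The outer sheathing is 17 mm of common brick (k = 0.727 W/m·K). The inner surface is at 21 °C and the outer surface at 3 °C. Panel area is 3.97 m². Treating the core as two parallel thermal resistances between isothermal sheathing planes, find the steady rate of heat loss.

Sheathing layers in series; stud and cavity paths in parallel between them.
R_inner = 0.012/(0.168×3.97) = 0.01799 K/W
R_stud  = 0.16/(41.6×0.17×3.97) = 0.005699 K/W
R_cav   = 0.16/(0.0359×0.83×3.97) = 1.353 K/W
1/R_core = 1/R_stud + 1/R_cav → R_core = 0.005675 K/W
R_outer = 0.017/(0.727×3.97) = 0.00589 K/W
R_total = 0.02956 K/W
Q = ΔT/R_total = 18/0.02956

Q ≈ 609 W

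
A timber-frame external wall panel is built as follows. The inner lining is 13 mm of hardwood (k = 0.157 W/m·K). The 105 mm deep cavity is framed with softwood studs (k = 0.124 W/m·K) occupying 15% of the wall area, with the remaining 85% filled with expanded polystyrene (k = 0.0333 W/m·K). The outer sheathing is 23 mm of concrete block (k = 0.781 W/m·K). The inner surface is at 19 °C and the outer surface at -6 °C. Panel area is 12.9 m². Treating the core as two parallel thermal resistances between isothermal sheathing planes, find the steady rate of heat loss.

Q ≈ 137 W

Sheathing layers in series; stud and cavity paths in parallel between them.
R_inner = 0.013/(0.157×12.9) = 0.006419 K/W
R_stud  = 0.105/(0.124×0.15×12.9) = 0.4376 K/W
R_cav   = 0.105/(0.0333×0.85×12.9) = 0.2876 K/W
1/R_core = 1/R_stud + 1/R_cav → R_core = 0.1735 K/W
R_outer = 0.023/(0.781×12.9) = 0.002283 K/W
R_total = 0.1822 K/W
Q = ΔT/R_total = 25/0.1822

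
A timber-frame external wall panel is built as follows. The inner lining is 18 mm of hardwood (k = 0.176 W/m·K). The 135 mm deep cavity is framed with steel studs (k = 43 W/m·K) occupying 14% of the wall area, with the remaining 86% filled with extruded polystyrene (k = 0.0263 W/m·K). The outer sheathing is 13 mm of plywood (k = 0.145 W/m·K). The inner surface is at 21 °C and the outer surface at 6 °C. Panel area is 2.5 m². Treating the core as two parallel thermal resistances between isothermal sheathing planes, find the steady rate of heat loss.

Q ≈ 175 W

Sheathing layers in series; stud and cavity paths in parallel between them.
R_inner = 0.018/(0.176×2.5) = 0.04091 K/W
R_stud  = 0.135/(43×0.14×2.5) = 0.00897 K/W
R_cav   = 0.135/(0.0263×0.86×2.5) = 2.387 K/W
1/R_core = 1/R_stud + 1/R_cav → R_core = 0.008937 K/W
R_outer = 0.013/(0.145×2.5) = 0.03586 K/W
R_total = 0.08571 K/W
Q = ΔT/R_total = 15/0.08571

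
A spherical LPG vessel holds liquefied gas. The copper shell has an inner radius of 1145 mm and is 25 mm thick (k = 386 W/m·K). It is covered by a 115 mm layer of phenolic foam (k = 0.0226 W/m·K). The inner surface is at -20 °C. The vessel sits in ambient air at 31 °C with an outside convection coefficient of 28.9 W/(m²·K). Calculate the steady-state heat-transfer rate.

Q ≈ 188 W

For a spherical shell R = (1/r₁ − 1/r₂)/(4πk); film R = 1/(h·4πr²). In series:
R_copper shell = (1/1.145 − 1/1.17)/(4π×386) = 3.847×10^-6 K/W
R_phenolic foam = (1/1.17 − 1/1.285)/(4π×0.0226) = 0.2693 K/W
R_outer film = 1/(h·4πr_o²) = 1/(28.9×4π×1.285²) = 0.001668 K/W
R_total = 0.271 K/W
Q = ΔT/R_total = 51/0.271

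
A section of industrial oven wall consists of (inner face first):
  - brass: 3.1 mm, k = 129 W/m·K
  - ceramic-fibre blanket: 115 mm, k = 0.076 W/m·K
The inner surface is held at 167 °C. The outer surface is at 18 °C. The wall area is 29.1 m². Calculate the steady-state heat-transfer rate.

Treating each layer as a thermal resistance in series:
R_brass = L/(kA) = 0.0031/(129×29.1) = 8.258×10^-7 K/W
R_ceramic-fibre blanket = L/(kA) = 0.115/(0.076×29.1) = 0.052 K/W
R_total = 0.052 K/W
Q = ΔT / R_total = 149 / 0.052

Q ≈ 2870 W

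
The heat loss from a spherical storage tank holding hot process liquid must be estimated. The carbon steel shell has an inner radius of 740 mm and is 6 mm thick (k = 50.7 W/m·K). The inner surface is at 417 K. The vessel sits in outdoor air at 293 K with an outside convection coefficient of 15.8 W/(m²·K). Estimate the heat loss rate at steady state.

Spherical conduction: R = (1/r_in − 1/r_out)/(4πk) per layer; series-sum.
R_carbon steel shell = (1/0.74 − 1/0.746)/(4π×50.7) = 1.706×10^-5 K/W
R_outer film = 1/(h·4πr_o²) = 1/(15.8×4π×0.746²) = 0.00905 K/W
R_total = 0.009067 K/W
Q = ΔT/R_total = 124/0.009067

Q ≈ 13700 W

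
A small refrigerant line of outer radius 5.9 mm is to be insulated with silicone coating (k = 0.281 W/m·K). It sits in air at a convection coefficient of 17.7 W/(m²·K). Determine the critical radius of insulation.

For a cylinder r_cr = k/h = 0.281/17.7
r_cr = 15.9 mm; since the bare radius (5.9 mm) is below r_cr, adding a thin layer of insulation will *increase* heat loss.

r_cr ≈ 15.9 mm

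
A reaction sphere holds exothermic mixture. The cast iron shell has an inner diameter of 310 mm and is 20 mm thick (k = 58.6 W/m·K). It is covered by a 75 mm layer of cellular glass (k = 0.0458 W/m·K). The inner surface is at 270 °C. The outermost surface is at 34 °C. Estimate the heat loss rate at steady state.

Q ≈ 79.2 W

Each spherical layer contributes R = (1/r_i − 1/r_o)/(4πk):
R_cast iron shell = (1/0.155 − 1/0.175)/(4π×58.6) = 0.001001 K/W
R_cellular glass = (1/0.175 − 1/0.25)/(4π×0.0458) = 2.979 K/W
R_total = 2.98 K/W
Q = ΔT/R_total = 236/2.98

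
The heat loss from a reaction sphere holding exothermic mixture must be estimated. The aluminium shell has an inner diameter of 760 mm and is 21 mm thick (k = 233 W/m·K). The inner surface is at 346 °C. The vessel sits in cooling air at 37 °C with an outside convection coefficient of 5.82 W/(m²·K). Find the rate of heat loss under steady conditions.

For a spherical shell R = (1/r₁ − 1/r₂)/(4πk); film R = 1/(h·4πr²). In series:
R_aluminium shell = (1/0.38 − 1/0.401)/(4π×233) = 4.707×10^-5 K/W
R_outer film = 1/(h·4πr_o²) = 1/(5.82×4π×0.401²) = 0.08503 K/W
R_total = 0.08508 K/W
Q = ΔT/R_total = 309/0.08508

Q ≈ 3630 W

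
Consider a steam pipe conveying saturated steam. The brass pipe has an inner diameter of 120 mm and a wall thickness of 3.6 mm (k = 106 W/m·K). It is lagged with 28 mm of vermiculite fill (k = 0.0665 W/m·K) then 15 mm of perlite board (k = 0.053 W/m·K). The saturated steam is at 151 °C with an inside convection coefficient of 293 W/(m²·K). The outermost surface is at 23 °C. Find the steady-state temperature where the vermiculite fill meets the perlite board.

T ≈ 66.6 °C

For a radial system each layer contributes R = ln(r_out/r_in)/(2πkL); films add R = 1/(hA).
R_inner film = 1/(h_i·2πr₁L) = 1/(293×2π×0.06×1) = 0.009053 K/W
R_brass pipe wall = ln(63.6/60)/(2π×106×1) = 8.749×10^-5 K/W
R_vermiculite fill = ln(91.6/63.6)/(2π×0.0665×1) = 0.8731 K/W
R_perlite board = ln(106.6/91.6)/(2π×0.053×1) = 0.4554 K/W
R_total = 1.338 K/W
Q = ΔT/R_total = 128/1.338
Q = 95.7 W/m
T_interface = T_inner − Q·ΣR(inner→interface) = 151 − 95.7×0.8823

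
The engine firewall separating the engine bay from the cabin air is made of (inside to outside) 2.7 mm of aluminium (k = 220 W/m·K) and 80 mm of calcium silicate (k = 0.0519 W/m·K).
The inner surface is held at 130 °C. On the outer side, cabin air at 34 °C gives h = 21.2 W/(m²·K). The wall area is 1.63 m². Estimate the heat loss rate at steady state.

Series thermal resistances:
R_aluminium = L/(kA) = 0.0027/(220×1.63) = 7.529×10^-6 K/W
R_calcium silicate = L/(kA) = 0.08/(0.0519×1.63) = 0.9457 K/W
R_outer film = 1/(h_o·A) = 1/(21.2×1.63) = 0.02894 K/W
R_total = 0.9746 K/W
Q = ΔT / R_total = 96 / 0.9746

Q ≈ 98.5 W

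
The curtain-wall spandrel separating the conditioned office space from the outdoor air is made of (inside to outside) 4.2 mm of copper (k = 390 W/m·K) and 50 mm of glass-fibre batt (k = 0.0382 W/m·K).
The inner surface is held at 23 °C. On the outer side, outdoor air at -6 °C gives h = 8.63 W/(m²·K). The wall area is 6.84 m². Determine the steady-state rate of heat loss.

Series thermal resistances:
R_copper = L/(kA) = 0.0042/(390×6.84) = 1.574×10^-6 K/W
R_glass-fibre batt = L/(kA) = 0.05/(0.0382×6.84) = 0.1914 K/W
R_outer film = 1/(h_o·A) = 1/(8.63×6.84) = 0.01694 K/W
R_total = 0.2083 K/W
Q = ΔT / R_total = 29 / 0.2083

Q ≈ 139 W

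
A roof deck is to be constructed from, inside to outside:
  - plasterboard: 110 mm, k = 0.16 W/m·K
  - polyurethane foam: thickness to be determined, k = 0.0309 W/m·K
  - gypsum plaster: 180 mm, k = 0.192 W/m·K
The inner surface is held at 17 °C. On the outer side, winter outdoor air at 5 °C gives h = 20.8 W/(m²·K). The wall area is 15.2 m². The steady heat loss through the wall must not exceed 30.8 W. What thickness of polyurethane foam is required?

L ≈ 131 mm

Model the wall as resistances in series:
R_plasterboard = L/(kA) = 0.11/(0.16×15.2) = 0.04523 K/W
R_gypsum plaster = L/(kA) = 0.18/(0.192×15.2) = 0.06168 K/W
R_outer film = 1/(h_o·A) = 1/(20.8×15.2) = 0.003163 K/W
Sum of the known resistances R_other = 0.1101 K/W
Required total resistance R_tot = ΔT/Q_allow = 12/30.8 = 0.3896 K/W
R_polyurethane foam = R_tot − R_other = 0.2795 K/W
L = R·k·A = 0.2795×0.0309×15.2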